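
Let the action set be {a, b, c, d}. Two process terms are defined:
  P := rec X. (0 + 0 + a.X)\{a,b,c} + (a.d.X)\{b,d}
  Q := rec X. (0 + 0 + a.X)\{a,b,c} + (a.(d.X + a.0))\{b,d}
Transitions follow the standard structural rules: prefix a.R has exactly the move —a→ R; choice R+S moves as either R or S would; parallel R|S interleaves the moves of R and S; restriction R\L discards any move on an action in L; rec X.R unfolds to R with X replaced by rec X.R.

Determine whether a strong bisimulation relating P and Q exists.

P's transition system — 2 states:
  m0 = rec X. (0 + 0 + a.X)\{a,b,c} + (a.d.X)\{b,d} has moves --a--▸ m1
  m1 = (d.(rec X. (0 + 0 + a.X)\{a,b,c} + (a.d.X)\{b,d}))\{b,d} has moves ·
Q's transition system — 3 states:
  n0 = rec X. (0 + 0 + a.X)\{a,b,c} + (a.(d.X + a.0))\{b,d} has moves --a--▸ n1
  n1 = (d.(rec X. (0 + 0 + a.X)\{a,b,c} + (a.(d.X + a.0))\{b,d}) + a.0)\{b,d} has moves --a--▸ n2
  n2 = 0\{b,d} has moves ·
Bisimilarity quotient blocks:
  B0 = {m0, n1}
  B1 = {m1, n2}
  B2 = {n0}
m0 ∈ B0, n0 ∈ B2 → different blocks

P ≁ Q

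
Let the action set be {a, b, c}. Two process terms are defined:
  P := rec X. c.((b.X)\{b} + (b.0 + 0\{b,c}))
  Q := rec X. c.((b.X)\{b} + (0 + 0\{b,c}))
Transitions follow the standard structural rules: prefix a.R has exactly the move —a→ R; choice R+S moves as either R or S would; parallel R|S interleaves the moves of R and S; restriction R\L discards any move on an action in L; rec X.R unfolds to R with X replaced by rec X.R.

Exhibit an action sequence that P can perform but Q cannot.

P's transition system — 3 states:
  p0 = rec X. c.((b.X)\{b} + (b.0 + 0\{b,c})) :: =c=> p1
  p1 = (b.(rec X. c.((b.X)\{b} + (b.0 + 0\{b,c}))))\{b} + (b.0 + 0\{b,c}) :: =b=> p2
  p2 = 0 :: stopped
Q's transition system — 2 states:
  q0 = rec X. c.((b.X)\{b} + (0 + 0\{b,c})) :: =c=> q1
  q1 = (b.(rec X. c.((b.X)\{b} + (0 + 0\{b,c}))))\{b} + (0 + 0\{b,c}) :: stopped
Trace ⟨cb⟩ through P, begin at {p0}:
  after c @ step 1: {p1}
  after b @ step 2: {p2}
  P completes σ.
Trace ⟨cb⟩ through Q, begin at {q0}:
  after c @ step 1: {q1}
  after b @ step 2: ∅  — Q cannot continue

cb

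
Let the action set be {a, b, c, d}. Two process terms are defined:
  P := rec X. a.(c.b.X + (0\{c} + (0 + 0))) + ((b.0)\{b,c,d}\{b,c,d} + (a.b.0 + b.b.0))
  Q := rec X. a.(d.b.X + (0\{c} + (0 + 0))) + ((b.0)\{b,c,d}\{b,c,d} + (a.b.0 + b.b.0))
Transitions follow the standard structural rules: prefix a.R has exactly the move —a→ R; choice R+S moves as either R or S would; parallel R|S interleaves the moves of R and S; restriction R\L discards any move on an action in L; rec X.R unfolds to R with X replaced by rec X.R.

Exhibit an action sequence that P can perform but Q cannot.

ac

LTS(P): 5 reachable states
  s0 = rec X. a.(c.b.X + (0\{c} + (0 + 0))) + ((b.0)\{b,c,d}\{b,c,d} + (a.b.0 + b.b.0)) → --a--▸ s1, --a--▸ s2, --b--▸ s1
  s1 = b.0 → --b--▸ s3
  s2 = c.b.(rec X. a.(c.b.X + (0\{c} + (0 + 0))) + ((b.0)\{b,c,d}\{b,c,d} + (a.b.0 + b.b.0))) + (0\{c} + (0 + 0)) → --c--▸ s4
  s3 = 0 → ∅
  s4 = b.(rec X. a.(c.b.X + (0\{c} + (0 + 0))) + ((b.0)\{b,c,d}\{b,c,d} + (a.b.0 + b.b.0))) → --b--▸ s0
LTS(Q): 5 reachable states
  t0 = rec X. a.(d.b.X + (0\{c} + (0 + 0))) + ((b.0)\{b,c,d}\{b,c,d} + (a.b.0 + b.b.0)) → --a--▸ t1, --a--▸ t2, --b--▸ t1
  t1 = b.0 → --b--▸ t3
  t2 = d.b.(rec X. a.(d.b.X + (0\{c} + (0 + 0))) + ((b.0)\{b,c,d}\{b,c,d} + (a.b.0 + b.b.0))) + (0\{c} + (0 + 0)) → --d--▸ t4
  t3 = 0 → ∅
  t4 = b.(rec X. a.(d.b.X + (0\{c} + (0 + 0))) + ((b.0)\{b,c,d}\{b,c,d} + (a.b.0 + b.b.0))) → --b--▸ t0
Trace ⟨ac⟩ through P, begin at {s0}:
  step 1 (a): {s1, s2}
  step 2 (c): {s4}
  ✓ P
Trace ⟨ac⟩ through Q, begin at {t0}:
  step 1 (a): {t1, t2}
  step 2 (c): ∅  — Q cannot continue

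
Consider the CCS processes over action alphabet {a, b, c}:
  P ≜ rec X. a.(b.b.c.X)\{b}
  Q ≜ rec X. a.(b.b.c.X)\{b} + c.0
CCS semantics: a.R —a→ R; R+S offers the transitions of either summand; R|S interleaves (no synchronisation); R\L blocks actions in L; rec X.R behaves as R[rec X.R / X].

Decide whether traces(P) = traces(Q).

traces(P) ≠ traces(Q) — witness ⟨c⟩

Reachable graph of P (2 states):
  s0 = rec X. a.(b.b.c.X)\{b} has moves --a--▸ s1
  s1 = (b.b.c.(rec X. a.(b.b.c.X)\{b}))\{b} has moves stopped
Reachable graph of Q (3 states):
  t0 = rec X. a.(b.b.c.X)\{b} + c.0 has moves --a--▸ t1, --c--▸ t2
  t1 = (b.b.c.(rec X. a.(b.b.c.X)\{b} + c.0))\{b} has moves stopped
  t2 = 0 has moves stopped
Run σ = ⟨c⟩ on Q: start {t0}
  step 1 (c): {t2}
  Q completes σ.
Run σ = ⟨c⟩ on P: start {s0}
  step 1 (c): ∅ (P stuck)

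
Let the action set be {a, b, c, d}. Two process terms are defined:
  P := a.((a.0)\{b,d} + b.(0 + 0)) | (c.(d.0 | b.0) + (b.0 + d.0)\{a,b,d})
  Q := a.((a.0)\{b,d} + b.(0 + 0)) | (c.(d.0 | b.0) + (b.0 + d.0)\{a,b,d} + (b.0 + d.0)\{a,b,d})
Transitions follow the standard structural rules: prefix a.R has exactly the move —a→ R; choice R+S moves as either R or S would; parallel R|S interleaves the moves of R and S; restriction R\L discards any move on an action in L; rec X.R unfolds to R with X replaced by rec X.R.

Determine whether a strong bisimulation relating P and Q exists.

bisimilar

P's transition system — 20 states:
  s0 = a.((a.0)\{b,d} + b.(0 + 0)) | (c.(d.0 | b.0) + (b.0 + d.0)\{a,b,d}) has moves --a--▸ s1, --c--▸ s2
  s1 = ((a.0)\{b,d} + b.(0 + 0)) | (c.(d.0 | b.0) + (b.0 + d.0)\{a,b,d}) has moves --a--▸ s3, --b--▸ s4, --c--▸ s5
  s2 = a.((a.0)\{b,d} + b.(0 + 0)) | (d.0 | b.0) has moves --a--▸ s5, --b--▸ s6, --d--▸ s7
  s3 = 0\{b,d} | (c.(d.0 | b.0) + (b.0 + d.0)\{a,b,d}) has moves --c--▸ s8
  s4 = (0 + 0) | (c.(d.0 | b.0) + (b.0 + d.0)\{a,b,d}) has moves --c--▸ s9
  s5 = ((a.0)\{b,d} + b.(0 + 0)) | (d.0 | b.0) has moves --a--▸ s8, --b--▸ s10, --b--▸ s9, --d--▸ s11
  s6 = a.((a.0)\{b,d} + b.(0 + 0)) | (d.0 | 0) has moves --a--▸ s10, --d--▸ s12
  s7 = a.((a.0)\{b,d} + b.(0 + 0)) | (0 | b.0) has moves --a--▸ s11, --b--▸ s12
  s8 = 0\{b,d} | (d.0 | b.0) has moves --b--▸ s13, --d--▸ s14
  s9 = (0 + 0) | (d.0 | b.0) has moves --b--▸ s15, --d--▸ s16
  s10 = ((a.0)\{b,d} + b.(0 + 0)) | (d.0 | 0) has moves --a--▸ s13, --b--▸ s15, --d--▸ s17
  s11 = ((a.0)\{b,d} + b.(0 + 0)) | (0 | b.0) has moves --a--▸ s14, --b--▸ s16, --b--▸ s17
  s12 = a.((a.0)\{b,d} + b.(0 + 0)) | (0 | 0) has moves --a--▸ s17
  s13 = 0\{b,d} | (d.0 | 0) has moves --d--▸ s18
  s14 = 0\{b,d} | (0 | b.0) has moves --b--▸ s18
  s15 = (0 + 0) | (d.0 | 0) has moves --d--▸ s19
  s16 = (0 + 0) | (0 | b.0) has moves --b--▸ s19
  s17 = ((a.0)\{b,d} + b.(0 + 0)) | (0 | 0) has moves --a--▸ s18, --b--▸ s19
  s18 = 0\{b,d} | (0 | 0) has moves ·
  s19 = (0 + 0) | (0 | 0) has moves ·
Q's transition system — 20 states:
  t0 = a.((a.0)\{b,d} + b.(0 + 0)) | (c.(d.0 | b.0) + (b.0 + d.0)\{a,b,d} + (b.0 + d.0)\{a,b,d}) has moves --a--▸ t1, --c--▸ t2
  t1 = ((a.0)\{b,d} + b.(0 + 0)) | (c.(d.0 | b.0) + (b.0 + d.0)\{a,b,d} + (b.0 + d.0)\{a,b,d}) has moves --a--▸ t3, --b--▸ t4, --c--▸ t5
  t2 = a.((a.0)\{b,d} + b.(0 + 0)) | (d.0 | b.0) has moves --a--▸ t5, --b--▸ t6, --d--▸ t7
  t3 = 0\{b,d} | (c.(d.0 | b.0) + (b.0 + d.0)\{a,b,d} + (b.0 + d.0)\{a,b,d}) has moves --c--▸ t8
  t4 = (0 + 0) | (c.(d.0 | b.0) + (b.0 + d.0)\{a,b,d} + (b.0 + d.0)\{a,b,d}) has moves --c--▸ t9
  t5 = ((a.0)\{b,d} + b.(0 + 0)) | (d.0 | b.0) has moves --a--▸ t8, --b--▸ t10, --b--▸ t9, --d--▸ t11
  t6 = a.((a.0)\{b,d} + b.(0 + 0)) | (d.0 | 0) has moves --a--▸ t10, --d--▸ t12
  t7 = a.((a.0)\{b,d} + b.(0 + 0)) | (0 | b.0) has moves --a--▸ t11, --b--▸ t12
  t8 = 0\{b,d} | (d.0 | b.0) has moves --b--▸ t13, --d--▸ t14
  t9 = (0 + 0) | (d.0 | b.0) has moves --b--▸ t15, --d--▸ t16
  t10 = ((a.0)\{b,d} + b.(0 + 0)) | (d.0 | 0) has moves --a--▸ t13, --b--▸ t15, --d--▸ t17
  t11 = ((a.0)\{b,d} + b.(0 + 0)) | (0 | b.0) has moves --a--▸ t14, --b--▸ t16, --b--▸ t17
  t12 = a.((a.0)\{b,d} + b.(0 + 0)) | (0 | 0) has moves --a--▸ t17
  t13 = 0\{b,d} | (d.0 | 0) has moves --d--▸ t18
  t14 = 0\{b,d} | (0 | b.0) has moves --b--▸ t18
  t15 = (0 + 0) | (d.0 | 0) has moves --d--▸ t19
  t16 = (0 + 0) | (0 | b.0) has moves --b--▸ t19
  t17 = ((a.0)\{b,d} + b.(0 + 0)) | (0 | 0) has moves --a--▸ t18, --b--▸ t19
  t18 = 0\{b,d} | (0 | 0) has moves ·
  t19 = (0 + 0) | (0 | 0) has moves ·
Coarsest stable partition (strong bisimilarity classes):
  B0 = {s0, t0}
  B1 = {s1, t1}
  B2 = {s3, s4, t3, t4}
  B3 = {s8, s9, t8, t9}
  B4 = {s14, s16, t14, t16}
  B5 = {s18, s19, t18, t19}
  B6 = {s13, s15, t13, t15}
  B7 = {s5, t5}
  B8 = {s10, t10}
  B9 = {s17, t17}
  B10 = {s11, t11}
  B11 = {s2, t2}
  B12 = {s6, t6}
  B13 = {s12, t12}
  B14 = {s7, t7}
s0 ∈ B0, t0 ∈ B0 → same block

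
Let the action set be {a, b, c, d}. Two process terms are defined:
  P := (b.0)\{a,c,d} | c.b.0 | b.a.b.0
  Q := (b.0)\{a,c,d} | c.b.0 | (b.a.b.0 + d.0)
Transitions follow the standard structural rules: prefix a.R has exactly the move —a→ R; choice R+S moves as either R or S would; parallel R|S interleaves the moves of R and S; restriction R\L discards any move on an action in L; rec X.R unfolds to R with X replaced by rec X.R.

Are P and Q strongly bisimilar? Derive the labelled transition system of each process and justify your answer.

P's transition system — 24 states:
  s0 = (b.0)\{a,c,d} | c.b.0 | b.a.b.0 | ··b··> s1, ··b··> s2, ··c··> s3
  s1 = (b.0)\{a,c,d} | c.b.0 | a.b.0 | ··a··> s4, ··b··> s5, ··c··> s6
  s2 = 0\{a,c,d} | c.b.0 | b.a.b.0 | ··b··> s5, ··c··> s7
  s3 = (b.0)\{a,c,d} | b.0 | b.a.b.0 | ··b··> s6, ··b··> s7, ··b··> s8
  s4 = (b.0)\{a,c,d} | c.b.0 | b.0 | ··b··> s10, ··b··> s9, ··c··> s11
  s5 = 0\{a,c,d} | c.b.0 | a.b.0 | ··a··> s10, ··c··> s12
  s6 = (b.0)\{a,c,d} | b.0 | a.b.0 | ··a··> s11, ··b··> s12, ··b··> s13
  s7 = 0\{a,c,d} | b.0 | b.a.b.0 | ··b··> s12, ··b··> s14
  s8 = (b.0)\{a,c,d} | 0 | b.a.b.0 | ··b··> s13, ··b··> s14
  s9 = (b.0)\{a,c,d} | c.b.0 | 0 | ··b··> s15, ··c··> s16
  s10 = 0\{a,c,d} | c.b.0 | b.0 | ··b··> s15, ··c··> s17
  s11 = (b.0)\{a,c,d} | b.0 | b.0 | ··b··> s16, ··b··> s17, ··b··> s18
  s12 = 0\{a,c,d} | b.0 | a.b.0 | ··a··> s17, ··b··> s19
  s13 = (b.0)\{a,c,d} | 0 | a.b.0 | ··a··> s18, ··b··> s19
  s14 = 0\{a,c,d} | 0 | b.a.b.0 | ··b··> s19
  s15 = 0\{a,c,d} | c.b.0 | 0 | ··c··> s20
  s16 = (b.0)\{a,c,d} | b.0 | 0 | ··b··> s20, ··b··> s21
  s17 = 0\{a,c,d} | b.0 | b.0 | ··b··> s20, ··b··> s22
  s18 = (b.0)\{a,c,d} | 0 | b.0 | ··b··> s21, ··b··> s22
  s19 = 0\{a,c,d} | 0 | a.b.0 | ··a··> s22
  s20 = 0\{a,c,d} | b.0 | 0 | ··b··> s23
  s21 = (b.0)\{a,c,d} | 0 | 0 | ··b··> s23
  s22 = 0\{a,c,d} | 0 | b.0 | ··b··> s23
  s23 = 0\{a,c,d} | 0 | 0 | deadlocked
Q's transition system — 24 states:
  t0 = (b.0)\{a,c,d} | c.b.0 | (b.a.b.0 + d.0) | ··b··> t1, ··b··> t2, ··c··> t3, ··d··> t4
  t1 = (b.0)\{a,c,d} | c.b.0 | a.b.0 | ··a··> t5, ··b··> t6, ··c··> t7
  t2 = 0\{a,c,d} | c.b.0 | (b.a.b.0 + d.0) | ··b··> t6, ··c··> t8, ··d··> t9
  t3 = (b.0)\{a,c,d} | b.0 | (b.a.b.0 + d.0) | ··b··> t10, ··b··> t7, ··b··> t8, ··d··> t11
  t4 = (b.0)\{a,c,d} | c.b.0 | 0 | ··b··> t9, ··c··> t11
  t5 = (b.0)\{a,c,d} | c.b.0 | b.0 | ··b··> t12, ··b··> t4, ··c··> t13
  t6 = 0\{a,c,d} | c.b.0 | a.b.0 | ··a··> t12, ··c··> t14
  t7 = (b.0)\{a,c,d} | b.0 | a.b.0 | ··a··> t13, ··b··> t14, ··b··> t15
  t8 = 0\{a,c,d} | b.0 | (b.a.b.0 + d.0) | ··b··> t14, ··b··> t16, ··d··> t17
  t9 = 0\{a,c,d} | c.b.0 | 0 | ··c··> t17
  t10 = (b.0)\{a,c,d} | 0 | (b.a.b.0 + d.0) | ··b··> t15, ··b··> t16, ··d··> t18
  t11 = (b.0)\{a,c,d} | b.0 | 0 | ··b··> t17, ··b··> t18
  t12 = 0\{a,c,d} | c.b.0 | b.0 | ··b··> t9, ··c··> t19
  t13 = (b.0)\{a,c,d} | b.0 | b.0 | ··b··> t11, ··b··> t19, ··b··> t20
  t14 = 0\{a,c,d} | b.0 | a.b.0 | ··a··> t19, ··b··> t21
  t15 = (b.0)\{a,c,d} | 0 | a.b.0 | ··a··> t20, ··b··> t21
  t16 = 0\{a,c,d} | 0 | (b.a.b.0 + d.0) | ··b··> t21, ··d··> t22
  t17 = 0\{a,c,d} | b.0 | 0 | ··b··> t22
  t18 = (b.0)\{a,c,d} | 0 | 0 | ··b··> t22
  t19 = 0\{a,c,d} | b.0 | b.0 | ··b··> t17, ··b··> t23
  t20 = (b.0)\{a,c,d} | 0 | b.0 | ··b··> t18, ··b··> t23
  t21 = 0\{a,c,d} | 0 | a.b.0 | ··a··> t23
  t22 = 0\{a,c,d} | 0 | 0 | deadlocked
  t23 = 0\{a,c,d} | 0 | b.0 | ··b··> t22
Partition-refinement fixed point:
  B0 = {s0}
  B1 = {s2}
  B2 = {s7, s8}
  B3 = {s14}
  B4 = {s19, t21}
  B5 = {s20, s21, s22, t17, t18, t23}
  B6 = {s23, t22}
  B7 = {s12, s13, t14, t15}
  B8 = {s16, s17, s18, t11, t19, t20}
  B9 = {s5, t6}
  B10 = {s10, s9, t12, t4}
  B11 = {s15, t9}
  B12 = {s3}
  B13 = {s6, t7}
  B14 = {s11, t13}
  B15 = {s1, t1}
  B16 = {s4, t5}
  B17 = {t0}
  B18 = {t2}
  B19 = {t10, t8}
  B20 = {t16}
  B21 = {t3}
s0 ∈ B0, t0 ∈ B17 → different blocks

NO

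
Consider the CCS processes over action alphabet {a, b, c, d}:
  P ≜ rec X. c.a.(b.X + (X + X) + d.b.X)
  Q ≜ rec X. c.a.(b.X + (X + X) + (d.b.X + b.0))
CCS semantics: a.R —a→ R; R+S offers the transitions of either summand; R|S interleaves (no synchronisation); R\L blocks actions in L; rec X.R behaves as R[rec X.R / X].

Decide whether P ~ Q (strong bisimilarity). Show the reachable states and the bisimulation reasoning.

P ≁ Q

LTS(P): 4 reachable states
  m0 = rec X. c.a.(b.X + (X + X) + d.b.X) has moves —c→ m1
  m1 = a.(b.(rec X. c.a.(b.X + (X + X) + d.b.X)) + ((rec X. c.a.(b.X + (X + X) + d.b.X)) + (rec X. c.a.(b.X + (X + X) + d.b.X))) + d.b.(rec X. c.a.(b.X + (X + X) + d.b.X))) has moves —a→ m2
  m2 = b.(rec X. c.a.(b.X + (X + X) + d.b.X)) + ((rec X. c.a.(b.X + (X + X) + d.b.X)) + (rec X. c.a.(b.X + (X + X) + d.b.X))) + d.b.(rec X. c.a.(b.X + (X + X) + d.b.X)) has moves —b→ m0, —c→ m1, —d→ m3
  m3 = b.(rec X. c.a.(b.X + (X + X) + d.b.X)) has moves —b→ m0
LTS(Q): 5 reachable states
  n0 = rec X. c.a.(b.X + (X + X) + (d.b.X + b.0)) has moves —c→ n1
  n1 = a.(b.(rec X. c.a.(b.X + (X + X) + (d.b.X + b.0))) + ((rec X. c.a.(b.X + (X + X) + (d.b.X + b.0))) + (rec X. c.a.(b.X + (X + X) + (d.b.X + b.0)))) + (d.b.(rec X. c.a.(b.X + (X + X) + (d.b.X + b.0))) + b.0)) has moves —a→ n2
  n2 = b.(rec X. c.a.(b.X + (X + X) + (d.b.X + b.0))) + ((rec X. c.a.(b.X + (X + X) + (d.b.X + b.0))) + (rec X. c.a.(b.X + (X + X) + (d.b.X + b.0)))) + (d.b.(rec X. c.a.(b.X + (X + X) + (d.b.X + b.0))) + b.0) has moves —b→ n0, —b→ n3, —c→ n1, —d→ n4
  n3 = 0 has moves ·
  n4 = b.(rec X. c.a.(b.X + (X + X) + (d.b.X + b.0))) has moves —b→ n0
Bisimilarity quotient blocks:
  B0 = {m0}
  B1 = {m1}
  B2 = {m2}
  B3 = {m3}
  B4 = {n0}
  B5 = {n1}
  B6 = {n2}
  B7 = {n4}
  B8 = {n3}
m0 ∈ B0, n0 ∈ B4 → different blocks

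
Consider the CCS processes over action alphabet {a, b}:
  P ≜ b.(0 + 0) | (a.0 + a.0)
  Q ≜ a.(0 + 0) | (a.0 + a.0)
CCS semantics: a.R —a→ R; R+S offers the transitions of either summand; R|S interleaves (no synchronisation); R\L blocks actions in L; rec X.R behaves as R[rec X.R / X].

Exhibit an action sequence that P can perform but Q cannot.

b

Reachable graph of P (4 states):
  p0 = b.(0 + 0) | (a.0 + a.0) has moves --a--▸ p1, --b--▸ p2
  p1 = b.(0 + 0) | 0 has moves --b--▸ p3
  p2 = (0 + 0) | (a.0 + a.0) has moves --a--▸ p3
  p3 = (0 + 0) | 0 has moves stopped
Reachable graph of Q (4 states):
  q0 = a.(0 + 0) | (a.0 + a.0) has moves --a--▸ q1, --a--▸ q2
  q1 = (0 + 0) | (a.0 + a.0) has moves --a--▸ q3
  q2 = a.(0 + 0) | 0 has moves --a--▸ q3
  q3 = (0 + 0) | 0 has moves stopped
Run σ = ⟨b⟩ on P: start {p0}
  after b @ step 1: {p2}
  ✓ P
Run σ = ⟨b⟩ on Q: start {q0}
  after b @ step 1: ∅ (Q stuck)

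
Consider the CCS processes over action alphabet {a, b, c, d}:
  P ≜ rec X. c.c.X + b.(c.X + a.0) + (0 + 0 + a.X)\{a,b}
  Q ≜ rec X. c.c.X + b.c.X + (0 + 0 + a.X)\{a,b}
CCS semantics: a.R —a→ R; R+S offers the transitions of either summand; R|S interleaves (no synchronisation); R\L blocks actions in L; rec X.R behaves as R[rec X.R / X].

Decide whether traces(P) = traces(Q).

LTS(P): 4 reachable states
  m0 = rec X. c.c.X + b.(c.X + a.0) + (0 + 0 + a.X)\{a,b} ⊢ -b-> m1, -c-> m2
  m1 = c.(rec X. c.c.X + b.(c.X + a.0) + (0 + 0 + a.X)\{a,b}) + a.0 ⊢ -a-> m3, -c-> m0
  m2 = c.(rec X. c.c.X + b.(c.X + a.0) + (0 + 0 + a.X)\{a,b}) ⊢ -c-> m0
  m3 = 0 ⊢ ∅
LTS(Q): 2 reachable states
  n0 = rec X. c.c.X + b.c.X + (0 + 0 + a.X)\{a,b} ⊢ -b-> n1, -c-> n1
  n1 = c.(rec X. c.c.X + b.c.X + (0 + 0 + a.X)\{a,b}) ⊢ -c-> n0
Trace ⟨ba⟩ through P, begin at {m0}:
  step 1 (b): {m1}
  step 2 (a): {m3}
  P completes σ.
Trace ⟨ba⟩ through Q, begin at {n0}:
  step 1 (b): {n1}
  step 2 (a): no successor for Q

trace-distinct — witness ⟨ba⟩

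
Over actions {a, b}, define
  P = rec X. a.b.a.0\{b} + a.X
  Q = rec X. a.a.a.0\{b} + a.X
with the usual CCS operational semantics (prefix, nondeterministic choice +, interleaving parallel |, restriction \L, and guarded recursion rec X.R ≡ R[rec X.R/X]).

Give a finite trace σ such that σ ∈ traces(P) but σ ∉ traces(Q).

ab

Reachable graph of P (4 states):
  m0 = rec X. a.b.a.0\{b} + a.X :: —a→ m0, —a→ m1
  m1 = b.a.0\{b} :: —b→ m2
  m2 = a.0\{b} :: —a→ m3
  m3 = 0\{b} :: ·
Reachable graph of Q (4 states):
  n0 = rec X. a.a.a.0\{b} + a.X :: —a→ n0, —a→ n1
  n1 = a.a.0\{b} :: —a→ n2
  n2 = a.0\{b} :: —a→ n3
  n3 = 0\{b} :: ·
Executing ab from P (initial set {m0}):
  after a @ step 1: {m0, m1}
  after b @ step 2: {m2}
  P completes σ.
Executing ab from Q (initial set {n0}):
  after a @ step 1: {n0, n1}
  after b @ step 2: ∅  — Q cannot continue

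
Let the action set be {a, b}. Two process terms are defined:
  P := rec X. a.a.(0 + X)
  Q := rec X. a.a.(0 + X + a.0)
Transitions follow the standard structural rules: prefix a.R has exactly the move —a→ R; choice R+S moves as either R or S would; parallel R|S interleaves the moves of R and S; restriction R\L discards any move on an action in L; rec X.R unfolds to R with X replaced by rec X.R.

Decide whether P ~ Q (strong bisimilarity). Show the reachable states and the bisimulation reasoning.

not bisimilar

LTS(P): 3 reachable states
  u0 = rec X. a.a.(0 + X) has moves —a→ u1
  u1 = a.(0 + (rec X. a.a.(0 + X))) has moves —a→ u2
  u2 = 0 + (rec X. a.a.(0 + X)) has moves —a→ u1
LTS(Q): 4 reachable states
  v0 = rec X. a.a.(0 + X + a.0) has moves —a→ v1
  v1 = a.(0 + (rec X. a.a.(0 + X + a.0)) + a.0) has moves —a→ v2
  v2 = 0 + (rec X. a.a.(0 + X + a.0)) + a.0 has moves —a→ v1, —a→ v3
  v3 = 0 has moves deadlocked
Partition-refinement fixed point:
  B0 = {u0, u1, u2}
  B1 = {v0}
  B2 = {v1}
  B3 = {v2}
  B4 = {v3}
u0 ∈ B0, v0 ∈ B1 → different blocks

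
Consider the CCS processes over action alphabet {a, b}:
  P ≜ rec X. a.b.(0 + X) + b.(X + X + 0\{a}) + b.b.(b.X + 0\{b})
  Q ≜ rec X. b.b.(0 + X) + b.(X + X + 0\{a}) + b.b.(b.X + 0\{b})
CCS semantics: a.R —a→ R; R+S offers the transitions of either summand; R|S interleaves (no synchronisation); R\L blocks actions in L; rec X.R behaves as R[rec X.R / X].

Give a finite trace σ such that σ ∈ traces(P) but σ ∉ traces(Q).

a

LTS(P): 6 reachable states
  p0 = rec X. a.b.(0 + X) + b.(X + X + 0\{a}) + b.b.(b.X + 0\{b}) → —a→ p1, —b→ p2, —b→ p3
  p1 = b.(0 + (rec X. a.b.(0 + X) + b.(X + X + 0\{a}) + b.b.(b.X + 0\{b}))) → —b→ p4
  p2 = (rec X. a.b.(0 + X) + b.(X + X + 0\{a}) + b.b.(b.X + 0\{b})) + (rec X. a.b.(0 + X) + b.(X + X + 0\{a}) + b.b.(b.X + 0\{b})) + 0\{a} → —a→ p1, —b→ p2, —b→ p3
  p3 = b.(b.(rec X. a.b.(0 + X) + b.(X + X + 0\{a}) + b.b.(b.X + 0\{b})) + 0\{b}) → —b→ p5
  p4 = 0 + (rec X. a.b.(0 + X) + b.(X + X + 0\{a}) + b.b.(b.X + 0\{b})) → —a→ p1, —b→ p2, —b→ p3
  p5 = b.(rec X. a.b.(0 + X) + b.(X + X + 0\{a}) + b.b.(b.X + 0\{b})) + 0\{b} → —b→ p0
LTS(Q): 6 reachable states
  q0 = rec X. b.b.(0 + X) + b.(X + X + 0\{a}) + b.b.(b.X + 0\{b}) → —b→ q1, —b→ q2, —b→ q3
  q1 = (rec X. b.b.(0 + X) + b.(X + X + 0\{a}) + b.b.(b.X + 0\{b})) + (rec X. b.b.(0 + X) + b.(X + X + 0\{a}) + b.b.(b.X + 0\{b})) + 0\{a} → —b→ q1, —b→ q2, —b→ q3
  q2 = b.(0 + (rec X. b.b.(0 + X) + b.(X + X + 0\{a}) + b.b.(b.X + 0\{b}))) → —b→ q4
  q3 = b.(b.(rec X. b.b.(0 + X) + b.(X + X + 0\{a}) + b.b.(b.X + 0\{b})) + 0\{b}) → —b→ q5
  q4 = 0 + (rec X. b.b.(0 + X) + b.(X + X + 0\{a}) + b.b.(b.X + 0\{b})) → —b→ q1, —b→ q2, —b→ q3
  q5 = b.(rec X. b.b.(0 + X) + b.(X + X + 0\{a}) + b.b.(b.X + 0\{b})) + 0\{b} → —b→ q0
Run σ = ⟨a⟩ on P: start {p0}
  [1] a ⇒ {p1}
  P completes σ.
Run σ = ⟨a⟩ on Q: start {q0}
  [1] a ⇒ ∅  — Q cannot continue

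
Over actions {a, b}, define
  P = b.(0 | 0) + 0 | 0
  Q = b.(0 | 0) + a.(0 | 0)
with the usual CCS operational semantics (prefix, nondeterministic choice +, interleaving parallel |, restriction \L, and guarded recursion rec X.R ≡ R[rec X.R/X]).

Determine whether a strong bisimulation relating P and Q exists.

P ≁ Q

Reachable graph of P (2 states):
  u0 = b.(0 | 0) + 0 | 0 | --b--▸ u1
  u1 = 0 | 0 | (no moves)
Reachable graph of Q (2 states):
  v0 = b.(0 | 0) + a.(0 | 0) | --a--▸ v1, --b--▸ v1
  v1 = 0 | 0 | (no moves)
Partition-refinement fixed point:
  B0 = {u0}
  B1 = {u1, v1}
  B2 = {v0}
u0 ∈ B0, v0 ∈ B2 → different blocks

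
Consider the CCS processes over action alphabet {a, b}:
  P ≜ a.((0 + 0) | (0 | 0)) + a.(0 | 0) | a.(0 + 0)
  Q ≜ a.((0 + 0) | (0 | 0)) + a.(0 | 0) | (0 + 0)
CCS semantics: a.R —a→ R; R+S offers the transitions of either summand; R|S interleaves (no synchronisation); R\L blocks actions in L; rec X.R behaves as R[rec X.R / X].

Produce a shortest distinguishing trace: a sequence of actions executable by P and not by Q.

aa

P's transition system — 5 states:
  s0 = a.((0 + 0) | (0 | 0)) + a.(0 | 0) | a.(0 + 0) :: ··a··> s1, ··a··> s2, ··a··> s3
  s1 = (0 + 0) | (0 | 0) :: stopped
  s2 = 0 | 0 | a.(0 + 0) :: ··a··> s4
  s3 = a.(0 | 0) | (0 + 0) :: ··a··> s4
  s4 = 0 | 0 | (0 + 0) :: stopped
Q's transition system — 3 states:
  t0 = a.((0 + 0) | (0 | 0)) + a.(0 | 0) | (0 + 0) :: ··a··> t1, ··a··> t2
  t1 = (0 + 0) | (0 | 0) :: stopped
  t2 = 0 | 0 | (0 + 0) :: stopped
Executing aa from P (initial set {s0}):
  after a @ step 1: {s1, s2, s3}
  after a @ step 2: {s4}
  ✓ P
Executing aa from Q (initial set {t0}):
  after a @ step 1: {t1, t2}
  after a @ step 2: no successor for Q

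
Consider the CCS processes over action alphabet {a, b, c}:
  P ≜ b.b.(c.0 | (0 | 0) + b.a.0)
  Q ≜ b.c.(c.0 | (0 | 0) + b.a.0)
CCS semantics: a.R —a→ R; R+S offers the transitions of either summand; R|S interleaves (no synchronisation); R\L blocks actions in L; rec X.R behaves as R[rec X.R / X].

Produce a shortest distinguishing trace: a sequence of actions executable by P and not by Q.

P's transition system — 6 states:
  p0 = b.b.(c.0 | (0 | 0) + b.a.0) has moves --b--▸ p1
  p1 = b.(c.0 | (0 | 0) + b.a.0) has moves --b--▸ p2
  p2 = c.0 | (0 | 0) + b.a.0 has moves --b--▸ p3, --c--▸ p4
  p3 = a.0 has moves --a--▸ p5
  p4 = 0 | (0 | 0) has moves ∅
  p5 = 0 has moves ∅
Q's transition system — 6 states:
  q0 = b.c.(c.0 | (0 | 0) + b.a.0) has moves --b--▸ q1
  q1 = c.(c.0 | (0 | 0) + b.a.0) has moves --c--▸ q2
  q2 = c.0 | (0 | 0) + b.a.0 has moves --b--▸ q3, --c--▸ q4
  q3 = a.0 has moves --a--▸ q5
  q4 = 0 | (0 | 0) has moves ∅
  q5 = 0 has moves ∅
Executing bb from P (initial set {p0}):
  step 1 (b): {p1}
  step 2 (b): {p2}
  P completes σ.
Executing bb from Q (initial set {q0}):
  step 1 (b): {q1}
  step 2 (b): ∅  — Q cannot continue

bb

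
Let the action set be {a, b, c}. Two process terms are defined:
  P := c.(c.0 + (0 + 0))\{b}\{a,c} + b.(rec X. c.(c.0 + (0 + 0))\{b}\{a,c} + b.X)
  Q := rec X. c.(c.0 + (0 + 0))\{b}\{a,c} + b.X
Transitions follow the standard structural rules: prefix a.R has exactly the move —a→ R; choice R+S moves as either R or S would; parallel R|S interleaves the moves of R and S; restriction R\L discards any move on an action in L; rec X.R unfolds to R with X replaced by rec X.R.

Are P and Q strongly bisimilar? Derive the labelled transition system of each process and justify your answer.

YES

Reachable graph of P (3 states):
  m0 = c.(c.0 + (0 + 0))\{b}\{a,c} + b.(rec X. c.(c.0 + (0 + 0))\{b}\{a,c} + b.X) | --b--▸ m1, --c--▸ m2
  m1 = rec X. c.(c.0 + (0 + 0))\{b}\{a,c} + b.X | --b--▸ m1, --c--▸ m2
  m2 = (c.0 + (0 + 0))\{b}\{a,c} | (no moves)
Reachable graph of Q (2 states):
  n0 = rec X. c.(c.0 + (0 + 0))\{b}\{a,c} + b.X | --b--▸ n0, --c--▸ n1
  n1 = (c.0 + (0 + 0))\{b}\{a,c} | (no moves)
Partition-refinement fixed point:
  B0 = {m0, m1, n0}
  B1 = {m2, n1}
m0 ∈ B0, n0 ∈ B0 → same block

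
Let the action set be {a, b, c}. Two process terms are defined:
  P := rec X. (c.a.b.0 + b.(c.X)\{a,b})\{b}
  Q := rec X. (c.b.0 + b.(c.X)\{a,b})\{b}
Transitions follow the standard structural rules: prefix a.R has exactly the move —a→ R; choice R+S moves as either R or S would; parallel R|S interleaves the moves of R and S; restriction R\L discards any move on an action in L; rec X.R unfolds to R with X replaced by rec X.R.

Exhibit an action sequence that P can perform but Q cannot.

ca

Reachable graph of P (3 states):
  u0 = rec X. (c.a.b.0 + b.(c.X)\{a,b})\{b} → ··c··> u1
  u1 = (a.b.0)\{b} → ··a··> u2
  u2 = (b.0)\{b} → (no moves)
Reachable graph of Q (2 states):
  v0 = rec X. (c.b.0 + b.(c.X)\{a,b})\{b} → ··c··> v1
  v1 = (b.0)\{b} → (no moves)
Executing ca from P (initial set {u0}):
  step 1 (c): {u1}
  step 2 (a): {u2}
  P completes σ.
Executing ca from Q (initial set {v0}):
  step 1 (c): {v1}
  step 2 (a): ∅ (Q stuck)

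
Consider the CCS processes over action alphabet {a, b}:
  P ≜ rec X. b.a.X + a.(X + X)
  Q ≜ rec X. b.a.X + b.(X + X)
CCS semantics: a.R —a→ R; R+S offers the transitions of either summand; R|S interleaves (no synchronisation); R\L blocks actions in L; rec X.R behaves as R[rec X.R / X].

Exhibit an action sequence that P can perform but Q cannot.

a

Reachable graph of P (3 states):
  m0 = rec X. b.a.X + a.(X + X) :: ··a··> m1, ··b··> m2
  m1 = (rec X. b.a.X + a.(X + X)) + (rec X. b.a.X + a.(X + X)) :: ··a··> m1, ··b··> m2
  m2 = a.(rec X. b.a.X + a.(X + X)) :: ··a··> m0
Reachable graph of Q (3 states):
  n0 = rec X. b.a.X + b.(X + X) :: ··b··> n1, ··b··> n2
  n1 = (rec X. b.a.X + b.(X + X)) + (rec X. b.a.X + b.(X + X)) :: ··b··> n1, ··b··> n2
  n2 = a.(rec X. b.a.X + b.(X + X)) :: ··a··> n0
Executing a from P (initial set {m0}):
  after a @ step 1: {m1}
  — P admits the full trace.
Executing a from Q (initial set {n0}):
  after a @ step 1: ∅  — Q cannot continue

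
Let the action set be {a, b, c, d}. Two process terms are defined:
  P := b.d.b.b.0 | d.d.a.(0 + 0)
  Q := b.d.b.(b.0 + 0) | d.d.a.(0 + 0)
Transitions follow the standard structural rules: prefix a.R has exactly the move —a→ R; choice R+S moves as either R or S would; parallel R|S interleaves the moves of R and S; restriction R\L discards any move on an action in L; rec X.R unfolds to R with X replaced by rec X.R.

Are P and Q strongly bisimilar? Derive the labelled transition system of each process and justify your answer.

bisimilar

P's transition system — 20 states:
  s0 = b.d.b.b.0 | d.d.a.(0 + 0) | —b→ s1, —d→ s2
  s1 = d.b.b.0 | d.d.a.(0 + 0) | —d→ s3, —d→ s4
  s2 = b.d.b.b.0 | d.a.(0 + 0) | —b→ s4, —d→ s5
  s3 = b.b.0 | d.d.a.(0 + 0) | —b→ s6, —d→ s7
  s4 = d.b.b.0 | d.a.(0 + 0) | —d→ s7, —d→ s8
  s5 = b.d.b.b.0 | a.(0 + 0) | —a→ s9, —b→ s8
  s6 = b.0 | d.d.a.(0 + 0) | —b→ s10, —d→ s11
  s7 = b.b.0 | d.a.(0 + 0) | —b→ s11, —d→ s12
  s8 = d.b.b.0 | a.(0 + 0) | —a→ s13, —d→ s12
  s9 = b.d.b.b.0 | (0 + 0) | —b→ s13
  s10 = 0 | d.d.a.(0 + 0) | —d→ s14
  s11 = b.0 | d.a.(0 + 0) | —b→ s14, —d→ s15
  s12 = b.b.0 | a.(0 + 0) | —a→ s16, —b→ s15
  s13 = d.b.b.0 | (0 + 0) | —d→ s16
  s14 = 0 | d.a.(0 + 0) | —d→ s17
  s15 = b.0 | a.(0 + 0) | —a→ s18, —b→ s17
  s16 = b.b.0 | (0 + 0) | —b→ s18
  s17 = 0 | a.(0 + 0) | —a→ s19
  s18 = b.0 | (0 + 0) | —b→ s19
  s19 = 0 | (0 + 0) | stopped
Q's transition system — 20 states:
  t0 = b.d.b.(b.0 + 0) | d.d.a.(0 + 0) | —b→ t1, —d→ t2
  t1 = d.b.(b.0 + 0) | d.d.a.(0 + 0) | —d→ t3, —d→ t4
  t2 = b.d.b.(b.0 + 0) | d.a.(0 + 0) | —b→ t4, —d→ t5
  t3 = b.(b.0 + 0) | d.d.a.(0 + 0) | —b→ t6, —d→ t7
  t4 = d.b.(b.0 + 0) | d.a.(0 + 0) | —d→ t7, —d→ t8
  t5 = b.d.b.(b.0 + 0) | a.(0 + 0) | —a→ t9, —b→ t8
  t6 = (b.0 + 0) | d.d.a.(0 + 0) | —b→ t10, —d→ t11
  t7 = b.(b.0 + 0) | d.a.(0 + 0) | —b→ t11, —d→ t12
  t8 = d.b.(b.0 + 0) | a.(0 + 0) | —a→ t13, —d→ t12
  t9 = b.d.b.(b.0 + 0) | (0 + 0) | —b→ t13
  t10 = 0 | d.d.a.(0 + 0) | —d→ t14
  t11 = (b.0 + 0) | d.a.(0 + 0) | —b→ t14, —d→ t15
  t12 = b.(b.0 + 0) | a.(0 + 0) | —a→ t16, —b→ t15
  t13 = d.b.(b.0 + 0) | (0 + 0) | —d→ t16
  t14 = 0 | d.a.(0 + 0) | —d→ t17
  t15 = (b.0 + 0) | a.(0 + 0) | —a→ t18, —b→ t17
  t16 = b.(b.0 + 0) | (0 + 0) | —b→ t18
  t17 = 0 | a.(0 + 0) | —a→ t19
  t18 = (b.0 + 0) | (0 + 0) | —b→ t19
  t19 = 0 | (0 + 0) | stopped
Bisimilarity quotient blocks:
  B0 = {s0, t0}
  B1 = {s1, t1}
  B2 = {s4, t4}
  B3 = {s7, t7}
  B4 = {s12, t12}
  B5 = {s15, t15}
  B6 = {s18, t18}
  B7 = {s19, t19}
  B8 = {s17, t17}
  B9 = {s16, t16}
  B10 = {s11, t11}
  B11 = {s14, t14}
  B12 = {s8, t8}
  B13 = {s13, t13}
  B14 = {s3, t3}
  B15 = {s6, t6}
  B16 = {s10, t10}
  B17 = {s2, t2}
  B18 = {s5, t5}
  B19 = {s9, t9}
s0 ∈ B0, t0 ∈ B0 → same block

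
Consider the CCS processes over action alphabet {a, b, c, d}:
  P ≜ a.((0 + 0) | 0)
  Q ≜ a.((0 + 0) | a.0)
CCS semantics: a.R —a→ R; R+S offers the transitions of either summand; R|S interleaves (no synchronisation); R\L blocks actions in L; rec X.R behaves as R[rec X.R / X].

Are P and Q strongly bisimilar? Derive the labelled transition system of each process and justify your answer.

LTS(P): 2 reachable states
  m0 = a.((0 + 0) | 0) has moves =a=> m1
  m1 = (0 + 0) | 0 has moves ∅
LTS(Q): 3 reachable states
  n0 = a.((0 + 0) | a.0) has moves =a=> n1
  n1 = (0 + 0) | a.0 has moves =a=> n2
  n2 = (0 + 0) | 0 has moves ∅
Bisimilarity quotient blocks:
  B0 = {m0, n1}
  B1 = {m1, n2}
  B2 = {n0}
m0 ∈ B0, n0 ∈ B2 → different blocks

not bisimilar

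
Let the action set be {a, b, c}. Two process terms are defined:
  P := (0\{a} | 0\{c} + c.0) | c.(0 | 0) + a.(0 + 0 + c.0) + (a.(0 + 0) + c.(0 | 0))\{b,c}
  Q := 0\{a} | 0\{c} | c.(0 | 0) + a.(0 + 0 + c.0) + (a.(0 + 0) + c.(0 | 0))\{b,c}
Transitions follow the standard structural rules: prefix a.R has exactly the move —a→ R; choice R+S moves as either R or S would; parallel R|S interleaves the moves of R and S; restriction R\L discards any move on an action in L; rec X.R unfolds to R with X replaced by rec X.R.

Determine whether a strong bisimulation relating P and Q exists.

LTS(P): 7 reachable states
  u0 = (0\{a} | 0\{c} + c.0) | c.(0 | 0) + a.(0 + 0 + c.0) + (a.(0 + 0) + c.(0 | 0))\{b,c} | —a→ u1, —a→ u2, —c→ u3, —c→ u4
  u1 = (0 + 0)\{b,c} | deadlocked
  u2 = 0 + 0 + c.0 | —c→ u5
  u3 = (0\{a} | 0\{c} + c.0) | (0 | 0) | —c→ u6
  u4 = 0 | c.(0 | 0) | —c→ u6
  u5 = 0 | deadlocked
  u6 = 0 | (0 | 0) | deadlocked
LTS(Q): 5 reachable states
  v0 = 0\{a} | 0\{c} | c.(0 | 0) + a.(0 + 0 + c.0) + (a.(0 + 0) + c.(0 | 0))\{b,c} | —a→ v1, —a→ v2, —c→ v3
  v1 = (0 + 0)\{b,c} | deadlocked
  v2 = 0 + 0 + c.0 | —c→ v4
  v3 = 0\{a} | 0\{c} | (0 | 0) | deadlocked
  v4 = 0 | deadlocked
Bisimilarity quotient blocks:
  B0 = {u0}
  B1 = {u2, u3, u4, v2}
  B2 = {u1, u5, u6, v1, v3, v4}
  B3 = {v0}
u0 ∈ B0, v0 ∈ B3 → different blocks

NO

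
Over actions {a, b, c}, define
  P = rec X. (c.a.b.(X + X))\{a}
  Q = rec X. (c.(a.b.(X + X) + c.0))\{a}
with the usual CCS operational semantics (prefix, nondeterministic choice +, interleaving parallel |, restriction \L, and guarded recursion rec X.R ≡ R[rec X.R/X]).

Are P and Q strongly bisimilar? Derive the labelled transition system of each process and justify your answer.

Reachable graph of P (2 states):
  p0 = rec X. (c.a.b.(X + X))\{a} :: —c→ p1
  p1 = (a.b.((rec X. (c.a.b.(X + X))\{a}) + (rec X. (c.a.b.(X + X))\{a})))\{a} :: deadlocked
Reachable graph of Q (3 states):
  q0 = rec X. (c.(a.b.(X + X) + c.0))\{a} :: —c→ q1
  q1 = (a.b.((rec X. (c.(a.b.(X + X) + c.0))\{a}) + (rec X. (c.(a.b.(X + X) + c.0))\{a})) + c.0)\{a} :: —c→ q2
  q2 = 0\{a} :: deadlocked
Coarsest stable partition (strong bisimilarity classes):
  B0 = {p0, q1}
  B1 = {p1, q2}
  B2 = {q0}
p0 ∈ B0, q0 ∈ B2 → different blocks

NO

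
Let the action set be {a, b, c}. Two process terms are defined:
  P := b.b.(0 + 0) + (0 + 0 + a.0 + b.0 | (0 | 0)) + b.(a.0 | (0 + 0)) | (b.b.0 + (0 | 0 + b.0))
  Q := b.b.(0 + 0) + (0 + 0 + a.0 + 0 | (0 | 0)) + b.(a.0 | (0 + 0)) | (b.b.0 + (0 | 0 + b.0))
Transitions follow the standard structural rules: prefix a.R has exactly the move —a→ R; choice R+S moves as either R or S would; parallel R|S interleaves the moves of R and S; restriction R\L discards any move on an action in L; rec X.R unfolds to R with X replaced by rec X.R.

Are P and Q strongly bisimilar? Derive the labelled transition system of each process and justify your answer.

not bisimilar

LTS(P): 13 reachable states
  s0 = b.b.(0 + 0) + (0 + 0 + a.0 + b.0 | (0 | 0)) + b.(a.0 | (0 + 0)) | (b.b.0 + (0 | 0 + b.0)) ⊢ —a→ s1, —b→ s2, —b→ s3, —b→ s4, —b→ s5, —b→ s6
  s1 = 0 ⊢ stopped
  s2 = 0 | (0 | 0) ⊢ stopped
  s3 = a.0 | (0 + 0) | (b.b.0 + (0 | 0 + b.0)) ⊢ —a→ s7, —b→ s8, —b→ s9
  s4 = b.(0 + 0) ⊢ —b→ s10
  s5 = b.(a.0 | (0 + 0)) | 0 ⊢ —b→ s8
  s6 = b.(a.0 | (0 + 0)) | b.0 ⊢ —b→ s5, —b→ s9
  s7 = 0 | (0 + 0) | (b.b.0 + (0 | 0 + b.0)) ⊢ —b→ s11, —b→ s12
  s8 = a.0 | (0 + 0) | 0 ⊢ —a→ s11
  s9 = a.0 | (0 + 0) | b.0 ⊢ —a→ s12, —b→ s8
  s10 = 0 + 0 ⊢ stopped
  s11 = 0 | (0 + 0) | 0 ⊢ stopped
  s12 = 0 | (0 + 0) | b.0 ⊢ —b→ s11
LTS(Q): 12 reachable states
  t0 = b.b.(0 + 0) + (0 + 0 + a.0 + 0 | (0 | 0)) + b.(a.0 | (0 + 0)) | (b.b.0 + (0 | 0 + b.0)) ⊢ —a→ t1, —b→ t2, —b→ t3, —b→ t4, —b→ t5
  t1 = 0 ⊢ stopped
  t2 = a.0 | (0 + 0) | (b.b.0 + (0 | 0 + b.0)) ⊢ —a→ t6, —b→ t7, —b→ t8
  t3 = b.(0 + 0) ⊢ —b→ t9
  t4 = b.(a.0 | (0 + 0)) | 0 ⊢ —b→ t7
  t5 = b.(a.0 | (0 + 0)) | b.0 ⊢ —b→ t4, —b→ t8
  t6 = 0 | (0 + 0) | (b.b.0 + (0 | 0 + b.0)) ⊢ —b→ t10, —b→ t11
  t7 = a.0 | (0 + 0) | 0 ⊢ —a→ t10
  t8 = a.0 | (0 + 0) | b.0 ⊢ —a→ t11, —b→ t7
  t9 = 0 + 0 ⊢ stopped
  t10 = 0 | (0 + 0) | 0 ⊢ stopped
  t11 = 0 | (0 + 0) | b.0 ⊢ —b→ t10
Bisimilarity quotient blocks:
  B0 = {s0}
  B1 = {s1, s10, s11, s2, t1, t10, t9}
  B2 = {s6, t5}
  B3 = {s9, t8}
  B4 = {s12, s4, t11, t3}
  B5 = {s8, t7}
  B6 = {s5, t4}
  B7 = {s3, t2}
  B8 = {s7, t6}
  B9 = {t0}
s0 ∈ B0, t0 ∈ B9 → different blocks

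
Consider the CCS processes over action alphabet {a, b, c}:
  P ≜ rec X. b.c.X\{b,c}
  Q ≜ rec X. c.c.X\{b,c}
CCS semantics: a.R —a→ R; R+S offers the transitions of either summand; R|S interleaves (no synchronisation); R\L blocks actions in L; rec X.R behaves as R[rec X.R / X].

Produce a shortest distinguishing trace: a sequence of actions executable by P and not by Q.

b

LTS(P): 3 reachable states
  m0 = rec X. b.c.X\{b,c} has moves -b-> m1
  m1 = c.(rec X. b.c.X\{b,c})\{b,c} has moves -c-> m2
  m2 = (rec X. b.c.X\{b,c})\{b,c} has moves (no moves)
LTS(Q): 3 reachable states
  n0 = rec X. c.c.X\{b,c} has moves -c-> n1
  n1 = c.(rec X. c.c.X\{b,c})\{b,c} has moves -c-> n2
  n2 = (rec X. c.c.X\{b,c})\{b,c} has moves (no moves)
Executing b from P (initial set {m0}):
  [1] b ⇒ {m1}
  P completes σ.
Executing b from Q (initial set {n0}):
  [1] b ⇒ no successor for Q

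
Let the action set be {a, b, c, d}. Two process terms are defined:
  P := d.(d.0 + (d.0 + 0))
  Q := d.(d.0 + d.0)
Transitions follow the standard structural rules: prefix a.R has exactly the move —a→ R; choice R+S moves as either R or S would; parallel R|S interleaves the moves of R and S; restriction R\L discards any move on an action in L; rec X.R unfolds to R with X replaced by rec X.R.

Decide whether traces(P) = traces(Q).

LTS(P): 3 reachable states
  p0 = d.(d.0 + (d.0 + 0)) | --d--▸ p1
  p1 = d.0 + (d.0 + 0) | --d--▸ p2
  p2 = 0 | ·
LTS(Q): 3 reachable states
  q0 = d.(d.0 + d.0) | --d--▸ q1
  q1 = d.0 + d.0 | --d--▸ q2
  q2 = 0 | ·
Bisimilarity quotient blocks:
  B0 = {p0, q0}
  B1 = {p1, q1}
  B2 = {p2, q2}
p0 ∈ B0, q0 ∈ B0 → same block
Bisimilar ⇒ trace-equivalent.

traces(P) = traces(Q)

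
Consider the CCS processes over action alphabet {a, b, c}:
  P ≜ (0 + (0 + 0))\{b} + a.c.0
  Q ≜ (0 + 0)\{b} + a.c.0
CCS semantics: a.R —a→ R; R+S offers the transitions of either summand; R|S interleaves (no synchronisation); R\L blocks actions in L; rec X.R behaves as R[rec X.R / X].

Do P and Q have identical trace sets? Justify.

trace-equivalent

LTS(P): 3 reachable states
  u0 = (0 + (0 + 0))\{b} + a.c.0 → =a=> u1
  u1 = c.0 → =c=> u2
  u2 = 0 → stopped
LTS(Q): 3 reachable states
  v0 = (0 + 0)\{b} + a.c.0 → =a=> v1
  v1 = c.0 → =c=> v2
  v2 = 0 → stopped
Partition-refinement fixed point:
  B0 = {u0, v0}
  B1 = {u1, v1}
  B2 = {u2, v2}
u0 ∈ B0, v0 ∈ B0 → same block
Bisimilar ⇒ trace-equivalent.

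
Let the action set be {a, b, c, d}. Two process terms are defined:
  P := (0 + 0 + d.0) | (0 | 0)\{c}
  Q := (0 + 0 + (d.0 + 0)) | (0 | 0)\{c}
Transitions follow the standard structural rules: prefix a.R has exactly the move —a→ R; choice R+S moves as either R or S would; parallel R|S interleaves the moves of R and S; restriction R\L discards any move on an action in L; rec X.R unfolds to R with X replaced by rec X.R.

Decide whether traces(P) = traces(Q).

P's transition system — 2 states:
  s0 = (0 + 0 + d.0) | (0 | 0)\{c} | =d=> s1
  s1 = 0 | (0 | 0)\{c} | ∅
Q's transition system — 2 states:
  t0 = (0 + 0 + (d.0 + 0)) | (0 | 0)\{c} | =d=> t1
  t1 = 0 | (0 | 0)\{c} | ∅
Coarsest stable partition (strong bisimilarity classes):
  B0 = {s0, t0}
  B1 = {s1, t1}
s0 ∈ B0, t0 ∈ B0 → same block
Bisimilar ⇒ trace-equivalent.

trace-equivalent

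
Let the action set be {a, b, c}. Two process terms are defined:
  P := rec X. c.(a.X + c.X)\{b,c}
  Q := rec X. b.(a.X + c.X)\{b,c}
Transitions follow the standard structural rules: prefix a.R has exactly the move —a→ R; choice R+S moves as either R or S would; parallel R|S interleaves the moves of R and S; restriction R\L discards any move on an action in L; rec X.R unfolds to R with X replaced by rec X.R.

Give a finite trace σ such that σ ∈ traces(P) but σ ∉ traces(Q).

Reachable graph of P (3 states):
  u0 = rec X. c.(a.X + c.X)\{b,c} | =c=> u1
  u1 = (a.(rec X. c.(a.X + c.X)\{b,c}) + c.(rec X. c.(a.X + c.X)\{b,c}))\{b,c} | =a=> u2
  u2 = (rec X. c.(a.X + c.X)\{b,c})\{b,c} | (no moves)
Reachable graph of Q (3 states):
  v0 = rec X. b.(a.X + c.X)\{b,c} | =b=> v1
  v1 = (a.(rec X. b.(a.X + c.X)\{b,c}) + c.(rec X. b.(a.X + c.X)\{b,c}))\{b,c} | =a=> v2
  v2 = (rec X. b.(a.X + c.X)\{b,c})\{b,c} | (no moves)
Run σ = ⟨c⟩ on P: start {u0}
  step 1 (c): {u1}
  P completes σ.
Run σ = ⟨c⟩ on Q: start {v0}
  step 1 (c): ∅  — Q cannot continue

c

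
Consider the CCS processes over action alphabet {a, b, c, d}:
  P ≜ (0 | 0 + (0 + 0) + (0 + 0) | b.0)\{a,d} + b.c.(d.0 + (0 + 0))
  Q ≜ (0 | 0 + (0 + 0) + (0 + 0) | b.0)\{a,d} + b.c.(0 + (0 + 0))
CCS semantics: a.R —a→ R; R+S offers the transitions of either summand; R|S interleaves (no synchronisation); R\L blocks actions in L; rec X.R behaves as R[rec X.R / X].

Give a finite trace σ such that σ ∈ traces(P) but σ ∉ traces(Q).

P's transition system — 5 states:
  p0 = (0 | 0 + (0 + 0) + (0 + 0) | b.0)\{a,d} + b.c.(d.0 + (0 + 0)) :: —b→ p1, —b→ p2
  p1 = ((0 + 0) | 0)\{a,d} :: stopped
  p2 = c.(d.0 + (0 + 0)) :: —c→ p3
  p3 = d.0 + (0 + 0) :: —d→ p4
  p4 = 0 :: stopped
Q's transition system — 4 states:
  q0 = (0 | 0 + (0 + 0) + (0 + 0) | b.0)\{a,d} + b.c.(0 + (0 + 0)) :: —b→ q1, —b→ q2
  q1 = ((0 + 0) | 0)\{a,d} :: stopped
  q2 = c.(0 + (0 + 0)) :: —c→ q3
  q3 = 0 + (0 + 0) :: stopped
Trace ⟨bcd⟩ through P, begin at {p0}:
  after b @ step 1: {p1, p2}
  after c @ step 2: {p3}
  after d @ step 3: {p4}
  — P admits the full trace.
Trace ⟨bcd⟩ through Q, begin at {q0}:
  after b @ step 1: {q1, q2}
  after c @ step 2: {q3}
  after d @ step 3: no successor for Q

bcd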